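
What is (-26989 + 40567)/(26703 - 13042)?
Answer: 13578/13661 ≈ 0.99392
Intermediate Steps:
(-26989 + 40567)/(26703 - 13042) = 13578/13661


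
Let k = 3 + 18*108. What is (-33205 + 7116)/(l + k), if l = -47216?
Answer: 3727/6467 ≈ 0.57631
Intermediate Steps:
k = 1947 (k = 3 + 1944 = 1947)
(-33205 + 7116)/(l + k) = (-33205 + 7116)/(-47216 + 1947) = -26089/(-45269) = -26089*(-1/45269) = 3727/6467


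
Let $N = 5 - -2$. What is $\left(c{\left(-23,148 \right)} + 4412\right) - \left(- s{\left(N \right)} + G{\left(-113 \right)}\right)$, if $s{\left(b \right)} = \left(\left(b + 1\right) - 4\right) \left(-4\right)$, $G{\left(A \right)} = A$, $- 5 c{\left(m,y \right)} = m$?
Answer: $\frac{22568}{5} \approx 4513.6$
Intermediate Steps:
$c{\left(m,y \right)} = - \frac{m}{5}$
$N = 7$ ($N = 5 + 2 = 7$)
$s{\left(b \right)} = 12 - 4 b$ ($s{\left(b \right)} = \left(\left(1 + b\right) - 4\right) \left(-4\right) = \left(-3 + b\right) \left(-4\right) = 12 - 4 b$)
$\left(c{\left(-23,148 \right)} + 4412\right) - \left(- s{\left(N \right)} + G{\left(-113 \right)}\right) = \left(\left(- \frac{1}{5}\right) \left(-23\right) + 4412\right) + \left(\left(12 - 28\right) - -113\right) = \left(\frac{23}{5} + 4412\right) + \left(\left(12 - 28\right) + 113\right) = \frac{22083}{5} + \left(-16 + 113\right) = \frac{22083}{5} + 97 = \frac{22568}{5}$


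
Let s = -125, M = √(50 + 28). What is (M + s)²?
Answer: (125 - √78)² ≈ 13495.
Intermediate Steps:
M = √78 ≈ 8.8318
(M + s)² = (√78 - 125)² = (-125 + √78)²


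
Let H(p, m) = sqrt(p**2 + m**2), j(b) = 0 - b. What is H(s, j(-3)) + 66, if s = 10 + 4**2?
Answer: 66 + sqrt(685) ≈ 92.172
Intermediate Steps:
s = 26 (s = 10 + 16 = 26)
j(b) = -b
H(p, m) = sqrt(m**2 + p**2)
H(s, j(-3)) + 66 = sqrt((-1*(-3))**2 + 26**2) + 66 = sqrt(3**2 + 676) + 66 = sqrt(9 + 676) + 66 = sqrt(685) + 66 = 66 + sqrt(685)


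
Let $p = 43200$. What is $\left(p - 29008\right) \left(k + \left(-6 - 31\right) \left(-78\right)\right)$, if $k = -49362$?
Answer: $-659587392$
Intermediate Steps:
$\left(p - 29008\right) \left(k + \left(-6 - 31\right) \left(-78\right)\right) = \left(43200 - 29008\right) \left(-49362 + \left(-6 - 31\right) \left(-78\right)\right) = 14192 \left(-49362 - -2886\right) = 14192 \left(-49362 + 2886\right) = 14192 \left(-46476\right) = -659587392$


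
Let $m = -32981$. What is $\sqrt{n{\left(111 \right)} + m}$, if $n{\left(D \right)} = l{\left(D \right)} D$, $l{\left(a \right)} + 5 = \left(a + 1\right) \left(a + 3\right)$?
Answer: $4 \sqrt{86482} \approx 1176.3$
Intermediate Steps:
$l{\left(a \right)} = -5 + \left(1 + a\right) \left(3 + a\right)$ ($l{\left(a \right)} = -5 + \left(a + 1\right) \left(a + 3\right) = -5 + \left(1 + a\right) \left(3 + a\right)$)
$n{\left(D \right)} = D \left(-2 + D^{2} + 4 D\right)$ ($n{\left(D \right)} = \left(-2 + D^{2} + 4 D\right) D = D \left(-2 + D^{2} + 4 D\right)$)
$\sqrt{n{\left(111 \right)} + m} = \sqrt{111 \left(-2 + 111^{2} + 4 \cdot 111\right) - 32981} = \sqrt{111 \left(-2 + 12321 + 444\right) - 32981} = \sqrt{111 \cdot 12763 - 32981} = \sqrt{1416693 - 32981} = \sqrt{1383712} = 4 \sqrt{86482}$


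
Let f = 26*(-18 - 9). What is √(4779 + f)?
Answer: 3*√453 ≈ 63.851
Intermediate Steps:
f = -702 (f = 26*(-27) = -702)
√(4779 + f) = √(4779 - 702) = √4077 = 3*√453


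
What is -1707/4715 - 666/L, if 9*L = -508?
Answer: 13697277/1197610 ≈ 11.437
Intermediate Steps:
L = -508/9 (L = (⅑)*(-508) = -508/9 ≈ -56.444)
-1707/4715 - 666/L = -1707/4715 - 666/(-508/9) = -1707*1/4715 - 666*(-9/508) = -1707/4715 + 2997/254 = 13697277/1197610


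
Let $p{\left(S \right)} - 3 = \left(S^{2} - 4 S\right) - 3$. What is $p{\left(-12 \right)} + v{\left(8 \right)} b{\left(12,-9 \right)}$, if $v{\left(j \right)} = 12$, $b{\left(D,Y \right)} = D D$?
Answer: $1920$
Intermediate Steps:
$b{\left(D,Y \right)} = D^{2}$
$p{\left(S \right)} = S^{2} - 4 S$ ($p{\left(S \right)} = 3 - \left(3 - S^{2} + 4 S\right) = S^{2} - 4 S$)
$p{\left(-12 \right)} + v{\left(8 \right)} b{\left(12,-9 \right)} = - 12 \left(-4 - 12\right) + 12 \cdot 12^{2} = \left(-12\right) \left(-16\right) + 12 \cdot 144 = 192 + 1728 = 1920$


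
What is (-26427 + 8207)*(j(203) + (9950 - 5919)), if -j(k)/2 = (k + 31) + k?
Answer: -57520540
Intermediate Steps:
j(k) = -62 - 4*k (j(k) = -2*((k + 31) + k) = -2*((31 + k) + k) = -2*(31 + 2*k) = -62 - 4*k)
(-26427 + 8207)*(j(203) + (9950 - 5919)) = (-26427 + 8207)*((-62 - 4*203) + (9950 - 5919)) = -18220*((-62 - 812) + 4031) = -18220*(-874 + 4031) = -18220*3157 = -57520540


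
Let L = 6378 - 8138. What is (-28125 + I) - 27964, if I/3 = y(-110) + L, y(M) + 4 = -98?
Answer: -61675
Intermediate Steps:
y(M) = -102 (y(M) = -4 - 98 = -102)
L = -1760
I = -5586 (I = 3*(-102 - 1760) = 3*(-1862) = -5586)
(-28125 + I) - 27964 = (-28125 - 5586) - 27964 = -33711 - 27964 = -61675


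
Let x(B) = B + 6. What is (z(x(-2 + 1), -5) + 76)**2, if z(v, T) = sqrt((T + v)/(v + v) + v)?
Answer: (76 + sqrt(5))**2 ≈ 6120.9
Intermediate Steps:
x(B) = 6 + B
z(v, T) = sqrt(v + (T + v)/(2*v)) (z(v, T) = sqrt((T + v)/((2*v)) + v) = sqrt((T + v)*(1/(2*v)) + v) = sqrt((T + v)/(2*v) + v) = sqrt(v + (T + v)/(2*v)))
(z(x(-2 + 1), -5) + 76)**2 = (sqrt(2 + 4*(6 + (-2 + 1)) + 2*(-5)/(6 + (-2 + 1)))/2 + 76)**2 = (sqrt(2 + 4*(6 - 1) + 2*(-5)/(6 - 1))/2 + 76)**2 = (sqrt(2 + 4*5 + 2*(-5)/5)/2 + 76)**2 = (sqrt(2 + 20 + 2*(-5)*(1/5))/2 + 76)**2 = (sqrt(2 + 20 - 2)/2 + 76)**2 = (sqrt(20)/2 + 76)**2 = ((2*sqrt(5))/2 + 76)**2 = (sqrt(5) + 76)**2 = (76 + sqrt(5))**2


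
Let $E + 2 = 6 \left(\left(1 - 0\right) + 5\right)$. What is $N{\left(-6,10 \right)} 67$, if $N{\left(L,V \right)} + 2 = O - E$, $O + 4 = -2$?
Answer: $-2814$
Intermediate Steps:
$O = -6$ ($O = -4 - 2 = -6$)
$E = 34$ ($E = -2 + 6 \left(\left(1 - 0\right) + 5\right) = -2 + 6 \left(\left(1 + 0\right) + 5\right) = -2 + 6 \left(1 + 5\right) = -2 + 6 \cdot 6 = -2 + 36 = 34$)
$N{\left(L,V \right)} = -42$ ($N{\left(L,V \right)} = -2 - 40 = -42$)
$N{\left(-6,10 \right)} 67 = \left(-42\right) 67 = -2814$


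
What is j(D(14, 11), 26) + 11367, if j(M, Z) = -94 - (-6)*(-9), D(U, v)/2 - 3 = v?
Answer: 11219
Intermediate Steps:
D(U, v) = 6 + 2*v
j(M, Z) = -148 (j(M, Z) = -94 - 1*54 = -94 - 54 = -148)
j(D(14, 11), 26) + 11367 = -148 + 11367 = 11219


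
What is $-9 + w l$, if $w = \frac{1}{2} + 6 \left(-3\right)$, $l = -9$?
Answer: $\frac{297}{2} \approx 148.5$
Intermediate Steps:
$w = - \frac{35}{2}$ ($w = \frac{1}{2} - 18 = - \frac{35}{2} \approx -17.5$)
$-9 + w l = -9 - - \frac{315}{2} = -9 + \frac{315}{2} = \frac{297}{2}$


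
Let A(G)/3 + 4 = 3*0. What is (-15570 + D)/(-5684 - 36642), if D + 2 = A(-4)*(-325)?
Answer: 5836/21163 ≈ 0.27576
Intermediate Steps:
A(G) = -12 (A(G) = -12 + 3*(3*0) = -12 + 3*0 = -12 + 0 = -12)
D = 3898 (D = -2 - 12*(-325) = -2 + 3900 = 3898)
(-15570 + D)/(-5684 - 36642) = (-15570 + 3898)/(-5684 - 36642) = -11672/(-42326) = -11672*(-1/42326) = 5836/21163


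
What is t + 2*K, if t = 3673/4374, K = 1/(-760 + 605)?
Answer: 560567/677970 ≈ 0.82683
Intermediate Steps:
K = -1/155 (K = 1/(-155) = -1/155 ≈ -0.0064516)
t = 3673/4374 (t = 3673*(1/4374) = 3673/4374 ≈ 0.83974)
t + 2*K = 3673/4374 + 2*(-1/155) = 3673/4374 - 2/155 = 560567/677970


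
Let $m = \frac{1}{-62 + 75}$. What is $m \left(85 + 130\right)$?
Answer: $\frac{215}{13} \approx 16.538$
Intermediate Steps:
$m = \frac{1}{13} \approx 0.076923$
$m \left(85 + 130\right) = \frac{85 + 130}{13} = \frac{1}{13} \cdot 215 = \frac{215}{13}$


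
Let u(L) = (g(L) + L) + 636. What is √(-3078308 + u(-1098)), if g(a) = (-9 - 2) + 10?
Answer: I*√3078771 ≈ 1754.6*I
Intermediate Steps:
g(a) = -1 (g(a) = -11 + 10 = -1)
u(L) = 635 + L (u(L) = (-1 + L) + 636 = 635 + L)
√(-3078308 + u(-1098)) = √(-3078308 + (635 - 1098)) = √(-3078308 - 463) = √(-3078771) = I*√3078771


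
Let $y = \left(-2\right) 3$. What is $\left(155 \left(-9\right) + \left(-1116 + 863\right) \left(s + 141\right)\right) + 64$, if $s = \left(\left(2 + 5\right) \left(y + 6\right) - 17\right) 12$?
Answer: $14608$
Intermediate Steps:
$y = -6$
$s = -204$ ($s = \left(\left(2 + 5\right) \left(-6 + 6\right) - 17\right) 12 = \left(7 \cdot 0 - 17\right) 12 = \left(0 - 17\right) 12 = \left(-17\right) 12 = -204$)
$\left(155 \left(-9\right) + \left(-1116 + 863\right) \left(s + 141\right)\right) + 64 = \left(155 \left(-9\right) + \left(-1116 + 863\right) \left(-204 + 141\right)\right) + 64 = \left(-1395 - -15939\right) + 64 = \left(-1395 + 15939\right) + 64 = 14544 + 64 = 14608$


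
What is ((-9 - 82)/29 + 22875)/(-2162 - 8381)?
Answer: -663284/305747 ≈ -2.1694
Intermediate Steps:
((-9 - 82)/29 + 22875)/(-2162 - 8381) = ((1/29)*(-91) + 22875)/(-10543) = (-91/29 + 22875)*(-1/10543) = (663284/29)*(-1/10543) = -663284/305747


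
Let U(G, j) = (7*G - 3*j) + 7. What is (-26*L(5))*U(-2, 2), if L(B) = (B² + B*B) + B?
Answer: 18590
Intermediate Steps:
U(G, j) = 7 - 3*j + 7*G (U(G, j) = (-3*j + 7*G) + 7 = 7 - 3*j + 7*G)
L(B) = B + 2*B² (L(B) = (B² + B²) + B = 2*B² + B = B + 2*B²)
(-26*L(5))*U(-2, 2) = (-130*(1 + 2*5))*(7 - 3*2 + 7*(-2)) = (-130*(1 + 10))*(7 - 6 - 14) = -130*11*(-13) = -26*55*(-13) = -1430*(-13) = 18590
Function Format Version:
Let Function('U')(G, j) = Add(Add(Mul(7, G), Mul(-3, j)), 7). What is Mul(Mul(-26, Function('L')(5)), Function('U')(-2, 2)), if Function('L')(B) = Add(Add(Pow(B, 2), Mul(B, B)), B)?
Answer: 18590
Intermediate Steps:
Function('U')(G, j) = Add(7, Mul(-3, j), Mul(7, G)) (Function('U')(G, j) = Add(Add(Mul(-3, j), Mul(7, G)), 7) = Add(7, Mul(-3, j), Mul(7, G)))
Function('L')(B) = Add(B, Mul(2, Pow(B, 2))) (Function('L')(B) = Add(Add(Pow(B, 2), Pow(B, 2)), B) = Add(Mul(2, Pow(B, 2)), B) = Add(B, Mul(2, Pow(B, 2))))
Mul(Mul(-26, Function('L')(5)), Function('U')(-2, 2)) = Mul(Mul(-26, Mul(5, Add(1, Mul(2, 5)))), Add(7, Mul(-3, 2), Mul(7, -2))) = Mul(Mul(-26, Mul(5, Add(1, 10))), Add(7, -6, -14)) = Mul(Mul(-26, Mul(5, 11)), -13) = Mul(Mul(-26, 55), -13) = Mul(-1430, -13) = 18590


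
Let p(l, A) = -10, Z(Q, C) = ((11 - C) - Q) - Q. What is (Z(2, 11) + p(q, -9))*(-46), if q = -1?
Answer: 644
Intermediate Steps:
Z(Q, C) = 11 - C - 2*Q (Z(Q, C) = (11 - C - Q) - Q = 11 - C - 2*Q)
(Z(2, 11) + p(q, -9))*(-46) = ((11 - 1*11 - 2*2) - 10)*(-46) = ((11 - 11 - 4) - 10)*(-46) = (-4 - 10)*(-46) = -14*(-46) = 644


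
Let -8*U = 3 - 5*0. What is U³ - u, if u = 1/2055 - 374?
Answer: 393451843/1052160 ≈ 373.95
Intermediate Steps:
u = -768569/2055 (u = 1/2055 - 374 = -768569/2055 ≈ -374.00)
U = -3/8 (U = -(3 - 5*0)/8 = -(3 + 0)/8 = -⅛*3 = -3/8 ≈ -0.37500)
U³ - u = (-3/8)³ - 1*(-768569/2055) = -27/512 + 768569/2055 = 393451843/1052160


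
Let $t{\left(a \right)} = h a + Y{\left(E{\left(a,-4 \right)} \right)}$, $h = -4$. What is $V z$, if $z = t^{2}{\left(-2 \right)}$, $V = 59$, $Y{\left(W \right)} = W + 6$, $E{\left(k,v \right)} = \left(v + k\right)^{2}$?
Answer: $147500$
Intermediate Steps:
$E{\left(k,v \right)} = \left(k + v\right)^{2}$
$Y{\left(W \right)} = 6 + W$
$t{\left(a \right)} = 6 + \left(-4 + a\right)^{2} - 4 a$ ($t{\left(a \right)} = - 4 a + \left(6 + \left(a - 4\right)^{2}\right) = - 4 a + \left(6 + \left(-4 + a\right)^{2}\right) = 6 + \left(-4 + a\right)^{2} - 4 a$)
$z = 2500$ ($z = \left(22 + \left(-2\right)^{2} - -24\right)^{2} = \left(22 + 4 + 24\right)^{2} = 50^{2} = 2500$)
$V z = 59 \cdot 2500 = 147500$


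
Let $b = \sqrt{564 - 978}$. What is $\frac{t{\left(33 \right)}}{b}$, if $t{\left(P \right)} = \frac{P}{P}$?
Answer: $- \frac{i \sqrt{46}}{138} \approx - 0.049147 i$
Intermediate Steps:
$t{\left(P \right)} = 1$
$b = 3 i \sqrt{46}$ ($b = \sqrt{-414} = 3 i \sqrt{46} \approx 20.347 i$)
$\frac{t{\left(33 \right)}}{b} = 1 \frac{1}{3 i \sqrt{46}} = 1 \left(- \frac{i \sqrt{46}}{138}\right) = - \frac{i \sqrt{46}}{138}$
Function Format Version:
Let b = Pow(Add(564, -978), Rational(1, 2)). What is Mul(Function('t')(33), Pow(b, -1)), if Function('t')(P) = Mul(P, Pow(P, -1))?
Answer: Mul(Rational(-1, 138), I, Pow(46, Rational(1, 2))) ≈ Mul(-0.049147, I)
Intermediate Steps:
Function('t')(P) = 1
b = Mul(3, I, Pow(46, Rational(1, 2))) (b = Pow(-414, Rational(1, 2)) = Mul(3, I, Pow(46, Rational(1, 2))) ≈ Mul(20.347, I))
Mul(Function('t')(33), Pow(b, -1)) = Mul(1, Pow(Mul(3, I, Pow(46, Rational(1, 2))), -1)) = Mul(1, Mul(Rational(-1, 138), I, Pow(46, Rational(1, 2)))) = Mul(Rational(-1, 138), I, Pow(46, Rational(1, 2)))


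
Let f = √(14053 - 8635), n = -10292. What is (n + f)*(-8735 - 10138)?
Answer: 194240916 - 56619*√602 ≈ 1.9285e+8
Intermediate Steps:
f = 3*√602 (f = √5418 = 3*√602 ≈ 73.607)
(n + f)*(-8735 - 10138) = (-10292 + 3*√602)*(-8735 - 10138) = (-10292 + 3*√602)*(-18873) = 194240916 - 56619*√602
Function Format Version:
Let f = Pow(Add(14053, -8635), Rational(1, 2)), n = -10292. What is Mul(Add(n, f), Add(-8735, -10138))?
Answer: Add(194240916, Mul(-56619, Pow(602, Rational(1, 2)))) ≈ 1.9285e+8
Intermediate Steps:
f = Mul(3, Pow(602, Rational(1, 2))) (f = Pow(5418, Rational(1, 2)) = Mul(3, Pow(602, Rational(1, 2))) ≈ 73.607)
Mul(Add(n, f), Add(-8735, -10138)) = Mul(Add(-10292, Mul(3, Pow(602, Rational(1, 2)))), Add(-8735, -10138)) = Mul(Add(-10292, Mul(3, Pow(602, Rational(1, 2)))), -18873) = Add(194240916, Mul(-56619, Pow(602, Rational(1, 2))))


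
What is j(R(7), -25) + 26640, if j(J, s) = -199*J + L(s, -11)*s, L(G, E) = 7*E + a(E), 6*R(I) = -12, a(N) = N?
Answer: 29238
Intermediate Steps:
R(I) = -2 (R(I) = (1/6)*(-12) = -2)
L(G, E) = 8*E (L(G, E) = 7*E + E = 8*E)
j(J, s) = -199*J - 88*s (j(J, s) = -199*J + (8*(-11))*s = -199*J - 88*s)
j(R(7), -25) + 26640 = (-199*(-2) - 88*(-25)) + 26640 = (398 + 2200) + 26640 = 2598 + 26640 = 29238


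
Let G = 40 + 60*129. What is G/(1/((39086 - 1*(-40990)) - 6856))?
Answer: 569651600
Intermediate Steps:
G = 7780 (G = 40 + 7740 = 7780)
G/(1/((39086 - 1*(-40990)) - 6856)) = 7780/(1/((39086 - 1*(-40990)) - 6856)) = 7780/(1/((39086 + 40990) - 6856)) = 7780/(1/(80076 - 6856)) = 7780/(1/73220) = 7780*73220 = 569651600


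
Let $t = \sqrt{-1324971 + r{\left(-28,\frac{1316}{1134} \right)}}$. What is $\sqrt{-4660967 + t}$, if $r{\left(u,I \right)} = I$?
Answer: $\frac{\sqrt{-41948703 + i \sqrt{107322557}}}{3} \approx 0.26658 + 2158.9 i$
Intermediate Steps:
$t = \frac{i \sqrt{107322557}}{9}$ ($t = \sqrt{-1324971 + \frac{1316}{1134}} = \sqrt{-1324971 + 1316 \cdot \frac{1}{1134}} = \sqrt{-1324971 + \frac{94}{81}} = \sqrt{- \frac{107322557}{81}} = \frac{i \sqrt{107322557}}{9} \approx 1151.1 i$)
$\sqrt{-4660967 + t} = \sqrt{-4660967 + \frac{i \sqrt{107322557}}{9}}$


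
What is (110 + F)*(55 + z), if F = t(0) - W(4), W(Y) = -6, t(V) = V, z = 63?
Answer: 13688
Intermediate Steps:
F = 6 (F = 0 - 1*(-6) = 0 + 6 = 6)
(110 + F)*(55 + z) = (110 + 6)*(55 + 63) = 116*118 = 13688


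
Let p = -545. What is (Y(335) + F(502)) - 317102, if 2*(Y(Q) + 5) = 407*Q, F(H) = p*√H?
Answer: -497869/2 - 545*√502 ≈ -2.6115e+5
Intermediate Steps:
F(H) = -545*√H
Y(Q) = -5 + 407*Q/2 (Y(Q) = -5 + (407*Q)/2 = -5 + 407*Q/2)
(Y(335) + F(502)) - 317102 = ((-5 + (407/2)*335) - 545*√502) - 317102 = ((-5 + 136345/2) - 545*√502) - 317102 = (136335/2 - 545*√502) - 317102 = -497869/2 - 545*√502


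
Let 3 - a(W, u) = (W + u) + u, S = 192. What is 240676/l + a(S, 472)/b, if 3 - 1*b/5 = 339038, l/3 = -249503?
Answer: -407139877603/1268853744075 ≈ -0.32087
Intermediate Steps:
l = -748509 (l = 3*(-249503) = -748509)
b = -1695175 (b = 15 - 5*339038 = 15 - 1695190 = -1695175)
a(W, u) = 3 - W - 2*u (a(W, u) = 3 - ((W + u) + u) = 3 - (W + 2*u) = 3 + (-W - 2*u) = 3 - W - 2*u)
240676/l + a(S, 472)/b = 240676/(-748509) + (3 - 1*192 - 2*472)/(-1695175) = 240676*(-1/748509) + (3 - 192 - 944)*(-1/1695175) = -240676/748509 - 1133*(-1/1695175) = -240676/748509 + 1133/1695175 = -407139877603/1268853744075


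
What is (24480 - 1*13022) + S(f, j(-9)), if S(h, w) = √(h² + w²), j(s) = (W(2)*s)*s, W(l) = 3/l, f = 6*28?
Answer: 11458 + 3*√19105/2 ≈ 11665.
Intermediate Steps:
f = 168
j(s) = 3*s²/2 (j(s) = ((3/2)*s)*s = ((3*(½))*s)*s = (3*s/2)*s = 3*s²/2)
(24480 - 1*13022) + S(f, j(-9)) = (24480 - 1*13022) + √(168² + ((3/2)*(-9)²)²) = (24480 - 13022) + √(28224 + ((3/2)*81)²) = 11458 + √(28224 + (243/2)²) = 11458 + √(28224 + 59049/4) = 11458 + √(171945/4) = 11458 + 3*√19105/2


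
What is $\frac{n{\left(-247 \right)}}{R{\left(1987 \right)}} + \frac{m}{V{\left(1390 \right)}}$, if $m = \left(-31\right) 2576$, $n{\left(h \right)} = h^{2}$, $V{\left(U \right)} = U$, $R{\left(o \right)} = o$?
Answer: $- \frac{36935681}{1380965} \approx -26.746$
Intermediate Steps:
$m = -79856$
$\frac{n{\left(-247 \right)}}{R{\left(1987 \right)}} + \frac{m}{V{\left(1390 \right)}} = \frac{\left(-247\right)^{2}}{1987} - \frac{79856}{1390} = 61009 \cdot \frac{1}{1987} - \frac{39928}{695} = \frac{61009}{1987} - \frac{39928}{695} = - \frac{36935681}{1380965}$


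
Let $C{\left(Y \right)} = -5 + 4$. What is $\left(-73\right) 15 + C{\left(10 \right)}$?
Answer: $-1096$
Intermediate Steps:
$C{\left(Y \right)} = -1$
$\left(-73\right) 15 + C{\left(10 \right)} = \left(-73\right) 15 - 1 = -1095 - 1 = -1096$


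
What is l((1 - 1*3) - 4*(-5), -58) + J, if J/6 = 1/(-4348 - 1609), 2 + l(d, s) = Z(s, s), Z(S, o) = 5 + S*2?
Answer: -673147/5957 ≈ -113.00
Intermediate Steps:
Z(S, o) = 5 + 2*S
l(d, s) = 3 + 2*s (l(d, s) = -2 + (5 + 2*s) = 3 + 2*s)
J = -6/5957 (J = 6/(-4348 - 1609) = 6/(-5957) = 6*(-1/5957) = -6/5957 ≈ -0.0010072)
l((1 - 1*3) - 4*(-5), -58) + J = (3 + 2*(-58)) - 6/5957 = (3 - 116) - 6/5957 = -113 - 6/5957 = -673147/5957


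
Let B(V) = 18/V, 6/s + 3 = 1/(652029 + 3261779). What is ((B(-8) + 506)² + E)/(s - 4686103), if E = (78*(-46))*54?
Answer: -11274032174639/880344656438672 ≈ -0.012806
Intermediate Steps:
s = -23482848/11741423 (s = 6/(-3 + 1/(652029 + 3261779)) = 6/(-3 + 1/3913808) = 6/(-11741423/3913808) = 6*(-3913808/11741423) = -23482848/11741423 ≈ -2.0000)
E = -193752 (E = -3588*54 = -193752)
((B(-8) + 506)² + E)/(s - 4686103) = ((18/(-8) + 506)² - 193752)/(-23482848/11741423 - 4686103) = ((18*(-⅛) + 506)² - 193752)/(-55021541027417/11741423) = ((-9/4 + 506)² - 193752)*(-11741423/55021541027417) = ((2015/4)² - 193752)*(-11741423/55021541027417) = (4060225/16 - 193752)*(-11741423/55021541027417) = (960193/16)*(-11741423/55021541027417) = -11274032174639/880344656438672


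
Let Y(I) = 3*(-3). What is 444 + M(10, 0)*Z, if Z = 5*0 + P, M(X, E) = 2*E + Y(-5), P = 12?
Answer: 336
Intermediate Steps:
Y(I) = -9
M(X, E) = -9 + 2*E (M(X, E) = 2*E - 9 = -9 + 2*E)
Z = 12 (Z = 5*0 + 12 = 0 + 12 = 12)
444 + M(10, 0)*Z = 444 + (-9 + 2*0)*12 = 444 + (-9 + 0)*12 = 444 - 9*12 = 444 - 108 = 336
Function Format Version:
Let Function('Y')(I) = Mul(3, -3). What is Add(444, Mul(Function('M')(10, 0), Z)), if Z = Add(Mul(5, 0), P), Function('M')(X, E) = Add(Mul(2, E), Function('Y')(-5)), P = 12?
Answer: 336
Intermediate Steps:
Function('Y')(I) = -9
Function('M')(X, E) = Add(-9, Mul(2, E)) (Function('M')(X, E) = Add(Mul(2, E), -9) = Add(-9, Mul(2, E)))
Z = 12 (Z = Add(Mul(5, 0), 12) = Add(0, 12) = 12)
Add(444, Mul(Function('M')(10, 0), Z)) = Add(444, Mul(Add(-9, Mul(2, 0)), 12)) = Add(444, Mul(Add(-9, 0), 12)) = Add(444, Mul(-9, 12)) = Add(444, -108) = 336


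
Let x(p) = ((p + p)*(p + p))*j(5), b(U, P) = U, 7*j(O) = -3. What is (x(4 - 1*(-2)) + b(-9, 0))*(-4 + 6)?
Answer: -990/7 ≈ -141.43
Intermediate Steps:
j(O) = -3/7 (j(O) = (⅐)*(-3) = -3/7)
x(p) = -12*p²/7 (x(p) = ((p + p)*(p + p))*(-3/7) = ((2*p)*(2*p))*(-3/7) = (4*p²)*(-3/7) = -12*p²/7)
(x(4 - 1*(-2)) + b(-9, 0))*(-4 + 6) = (-12*(4 - 1*(-2))²/7 - 9)*(-4 + 6) = (-12*(4 + 2)²/7 - 9)*2 = (-12/7*6² - 9)*2 = (-12/7*36 - 9)*2 = (-432/7 - 9)*2 = -495/7*2 = -990/7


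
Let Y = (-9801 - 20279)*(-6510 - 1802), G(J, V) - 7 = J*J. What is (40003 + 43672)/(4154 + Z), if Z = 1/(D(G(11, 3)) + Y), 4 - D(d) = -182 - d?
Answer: 20920864801950/1038604988197 ≈ 20.143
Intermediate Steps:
G(J, V) = 7 + J**2 (G(J, V) = 7 + J*J = 7 + J**2)
D(d) = 186 + d (D(d) = 4 - (-182 - d) = 4 + (182 + d) = 186 + d)
Y = 250024960 (Y = -30080*(-8312) = 250024960)
Z = 1/250025274 (Z = 1/((186 + (7 + 11**2)) + 250024960) = 1/((186 + (7 + 121)) + 250024960) = 1/((186 + 128) + 250024960) = 1/(314 + 250024960) = 1/250025274 ≈ 3.9996e-9)
(40003 + 43672)/(4154 + Z) = (40003 + 43672)/(4154 + 1/250025274) = 83675/(1038604988197/250025274) = 83675*(250025274/1038604988197) = 20920864801950/1038604988197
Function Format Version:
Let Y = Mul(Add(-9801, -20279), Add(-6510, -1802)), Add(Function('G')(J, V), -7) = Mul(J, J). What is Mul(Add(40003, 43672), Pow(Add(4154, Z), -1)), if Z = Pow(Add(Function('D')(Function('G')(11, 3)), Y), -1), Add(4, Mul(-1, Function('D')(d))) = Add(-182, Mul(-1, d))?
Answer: Rational(20920864801950, 1038604988197) ≈ 20.143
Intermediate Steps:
Function('G')(J, V) = Add(7, Pow(J, 2)) (Function('G')(J, V) = Add(7, Mul(J, J)) = Add(7, Pow(J, 2)))
Function('D')(d) = Add(186, d) (Function('D')(d) = Add(4, Mul(-1, Add(-182, Mul(-1, d)))) = Add(4, Add(182, d)) = Add(186, d))
Y = 250024960 (Y = Mul(-30080, -8312) = 250024960)
Z = Rational(1, 250025274) (Z = Pow(Add(Add(186, Add(7, Pow(11, 2))), 250024960), -1) = Pow(Add(Add(186, Add(7, 121)), 250024960), -1) = Pow(Add(Add(186, 128), 250024960), -1) = Pow(Add(314, 250024960), -1) = Pow(250025274, -1) = Rational(1, 250025274) ≈ 3.9996e-9)
Mul(Add(40003, 43672), Pow(Add(4154, Z), -1)) = Mul(Add(40003, 43672), Pow(Add(4154, Rational(1, 250025274)), -1)) = Mul(83675, Pow(Rational(1038604988197, 250025274), -1)) = Mul(83675, Rational(250025274, 1038604988197)) = Rational(20920864801950, 1038604988197)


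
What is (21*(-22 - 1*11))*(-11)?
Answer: 7623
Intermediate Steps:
(21*(-22 - 1*11))*(-11) = (21*(-22 - 11))*(-11) = (21*(-33))*(-11) = -693*(-11) = 7623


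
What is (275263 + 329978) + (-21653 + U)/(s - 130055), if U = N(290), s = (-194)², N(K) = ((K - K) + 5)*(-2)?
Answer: 55935789642/92419 ≈ 6.0524e+5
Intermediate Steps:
N(K) = -10 (N(K) = (0 + 5)*(-2) = 5*(-2) = -10)
s = 37636
U = -10
(275263 + 329978) + (-21653 + U)/(s - 130055) = (275263 + 329978) + (-21653 - 10)/(37636 - 130055) = 605241 - 21663/(-92419) = 605241 - 21663*(-1/92419) = 605241 + 21663/92419 = 55935789642/92419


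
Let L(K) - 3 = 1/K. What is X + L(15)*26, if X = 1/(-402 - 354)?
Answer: 301387/3780 ≈ 79.732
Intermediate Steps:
X = -1/756 (X = 1/(-756) = -1/756 ≈ -0.0013228)
L(K) = 3 + 1/K
X + L(15)*26 = -1/756 + (3 + 1/15)*26 = -1/756 + (46/15)*26 = -1/756 + 1196/15 = 301387/3780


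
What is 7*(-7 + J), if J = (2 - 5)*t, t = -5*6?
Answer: 581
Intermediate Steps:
t = -30
J = 90 (J = (2 - 5)*(-30) = -3*(-30) = 90)
7*(-7 + J) = 7*(-7 + 90) = 7*83 = 581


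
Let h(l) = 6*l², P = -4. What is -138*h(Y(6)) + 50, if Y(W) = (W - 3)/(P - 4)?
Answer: -1063/16 ≈ -66.438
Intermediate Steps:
Y(W) = 3/8 - W/8 (Y(W) = (W - 3)/(-4 - 4) = (-3 + W)/(-8) = (-3 + W)*(-⅛) = 3/8 - W/8)
-138*h(Y(6)) + 50 = -828*(3/8 - ⅛*6)² + 50 = -828*(3/8 - ¾)² + 50 = -828*(-3/8)² + 50 = -828*9/64 + 50 = -138*27/32 + 50 = -1863/16 + 50 = -1063/16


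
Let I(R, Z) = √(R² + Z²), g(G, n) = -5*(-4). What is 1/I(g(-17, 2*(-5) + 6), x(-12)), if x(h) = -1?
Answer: √401/401 ≈ 0.049938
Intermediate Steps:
g(G, n) = 20
1/I(g(-17, 2*(-5) + 6), x(-12)) = 1/(√(20² + (-1)²)) = 1/(√(400 + 1)) = 1/(√401) = √401/401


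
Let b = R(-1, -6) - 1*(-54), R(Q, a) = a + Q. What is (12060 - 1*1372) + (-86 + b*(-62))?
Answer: 7688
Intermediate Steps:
R(Q, a) = Q + a
b = 47 (b = (-1 - 6) - 1*(-54) = -7 + 54 = 47)
(12060 - 1*1372) + (-86 + b*(-62)) = (12060 - 1*1372) + (-86 + 47*(-62)) = (12060 - 1372) + (-86 - 2914) = 10688 - 3000 = 7688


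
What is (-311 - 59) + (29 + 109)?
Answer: -232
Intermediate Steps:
(-311 - 59) + (29 + 109) = -370 + 138 = -232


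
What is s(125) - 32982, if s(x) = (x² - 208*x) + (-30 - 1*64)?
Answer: -43451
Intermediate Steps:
s(x) = -94 + x² - 208*x (s(x) = (x² - 208*x) + (-30 - 64) = (x² - 208*x) - 94 = -94 + x² - 208*x)
s(125) - 32982 = (-94 + 125² - 208*125) - 32982 = (-94 + 15625 - 26000) - 32982 = -10469 - 32982 = -43451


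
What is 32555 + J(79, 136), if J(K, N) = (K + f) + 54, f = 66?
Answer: 32754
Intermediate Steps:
J(K, N) = 120 + K (J(K, N) = (K + 66) + 54 = (66 + K) + 54 = 120 + K)
32555 + J(79, 136) = 32555 + (120 + 79) = 32555 + 199 = 32754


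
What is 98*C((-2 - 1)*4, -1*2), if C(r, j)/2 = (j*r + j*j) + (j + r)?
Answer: 2744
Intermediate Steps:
C(r, j) = 2*j + 2*r + 2*j² + 2*j*r (C(r, j) = 2*((j*r + j*j) + (j + r)) = 2*((j*r + j²) + (j + r)) = 2*((j² + j*r) + (j + r)) = 2*(j + r + j² + j*r) = 2*j + 2*r + 2*j² + 2*j*r)
98*C((-2 - 1)*4, -1*2) = 98*(2*(-1*2) + 2*((-2 - 1)*4) + 2*(-1*2)² + 2*(-1*2)*((-2 - 1)*4)) = 98*(2*(-2) + 2*(-3*4) + 2*(-2)² + 2*(-2)*(-3*4)) = 98*(-4 + 2*(-12) + 2*4 + 2*(-2)*(-12)) = 98*(-4 - 24 + 8 + 48) = 98*28 = 2744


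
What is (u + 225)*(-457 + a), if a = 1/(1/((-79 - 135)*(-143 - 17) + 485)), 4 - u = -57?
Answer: 9800648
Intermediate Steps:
u = 61 (u = 4 - 1*(-57) = 4 + 57 = 61)
a = 34725 (a = 1/(1/(-214*(-160) + 485)) = 1/(1/(34240 + 485)) = 1/(1/34725) = 34725)
(u + 225)*(-457 + a) = (61 + 225)*(-457 + 34725) = 286*34268 = 9800648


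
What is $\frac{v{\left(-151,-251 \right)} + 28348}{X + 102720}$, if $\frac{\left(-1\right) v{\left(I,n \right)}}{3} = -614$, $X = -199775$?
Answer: $- \frac{6038}{19411} \approx -0.31106$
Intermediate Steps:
$v{\left(I,n \right)} = 1842$ ($v{\left(I,n \right)} = \left(-3\right) \left(-614\right) = 1842$)
$\frac{v{\left(-151,-251 \right)} + 28348}{X + 102720} = \frac{1842 + 28348}{-199775 + 102720} = \frac{30190}{-97055} = 30190 \left(- \frac{1}{97055}\right) = - \frac{6038}{19411}$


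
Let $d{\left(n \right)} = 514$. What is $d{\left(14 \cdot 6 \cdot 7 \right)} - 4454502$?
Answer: $-4453988$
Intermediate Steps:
$d{\left(14 \cdot 6 \cdot 7 \right)} - 4454502 = 514 - 4454502 = -4453988$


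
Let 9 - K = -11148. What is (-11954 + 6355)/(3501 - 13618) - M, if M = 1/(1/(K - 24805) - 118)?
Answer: 9155070351/16293074405 ≈ 0.56190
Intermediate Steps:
K = 11157 (K = 9 - 1*(-11148) = 9 + 11148 = 11157)
M = -13648/1610465 (M = 1/(1/(11157 - 24805) - 118) = 1/(1/(-13648) - 118) = 1/(-1/13648 - 118) = 1/(-1610465/13648) = -13648/1610465 ≈ -0.0084746)
(-11954 + 6355)/(3501 - 13618) - M = (-11954 + 6355)/(3501 - 13618) - 1*(-13648/1610465) = -5599/(-10117) + 13648/1610465 = -5599*(-1/10117) + 13648/1610465 = 5599/10117 + 13648/1610465 = 9155070351/16293074405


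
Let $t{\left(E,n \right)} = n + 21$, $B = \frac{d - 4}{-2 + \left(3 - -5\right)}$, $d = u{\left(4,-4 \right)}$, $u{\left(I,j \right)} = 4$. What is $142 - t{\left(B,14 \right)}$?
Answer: $107$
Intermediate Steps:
$d = 4$
$B = 0$ ($B = \frac{4 - 4}{-2 + \left(3 - -5\right)} = \frac{0}{-2 + \left(3 + 5\right)} = \frac{0}{-2 + 8} = \frac{0}{6} = 0 \cdot \frac{1}{6} = 0$)
$t{\left(E,n \right)} = 21 + n$
$142 - t{\left(B,14 \right)} = 142 - \left(21 + 14\right) = 142 - 35 = 107$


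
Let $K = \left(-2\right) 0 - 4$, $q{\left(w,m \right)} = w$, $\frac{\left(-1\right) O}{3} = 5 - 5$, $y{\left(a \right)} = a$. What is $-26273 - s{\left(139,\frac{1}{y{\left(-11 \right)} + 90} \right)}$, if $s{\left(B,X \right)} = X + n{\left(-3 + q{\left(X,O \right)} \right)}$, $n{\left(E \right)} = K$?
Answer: $- \frac{2075252}{79} \approx -26269.0$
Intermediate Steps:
$O = 0$ ($O = - 3 \left(5 - 5\right) = \left(-3\right) 0 = 0$)
$K = -4$ ($K = 0 - 4 = -4$)
$n{\left(E \right)} = -4$
$s{\left(B,X \right)} = -4 + X$ ($s{\left(B,X \right)} = X - 4 = -4 + X$)
$-26273 - s{\left(139,\frac{1}{y{\left(-11 \right)} + 90} \right)} = -26273 - \left(-4 + \frac{1}{-11 + 90}\right) = -26273 - \left(-4 + \frac{1}{79}\right) = -26273 - - \frac{315}{79} = -26273 + \frac{315}{79} = - \frac{2075252}{79}$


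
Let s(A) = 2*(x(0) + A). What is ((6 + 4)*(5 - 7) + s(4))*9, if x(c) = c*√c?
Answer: -108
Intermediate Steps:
x(c) = c^(3/2)
s(A) = 2*A (s(A) = 2*(0^(3/2) + A) = 2*(0 + A) = 2*A)
((6 + 4)*(5 - 7) + s(4))*9 = ((6 + 4)*(5 - 7) + 2*4)*9 = (10*(-2) + 8)*9 = (-20 + 8)*9 = -12*9 = -108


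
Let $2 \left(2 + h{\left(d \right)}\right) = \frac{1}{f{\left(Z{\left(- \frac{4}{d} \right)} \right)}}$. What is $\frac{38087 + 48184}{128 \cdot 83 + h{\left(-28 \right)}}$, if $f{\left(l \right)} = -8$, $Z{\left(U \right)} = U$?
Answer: $\frac{1380336}{169951} \approx 8.122$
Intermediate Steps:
$h{\left(d \right)} = - \frac{33}{16}$ ($h{\left(d \right)} = -2 + \frac{1}{2 \left(-8\right)} = -2 + \frac{1}{2} \left(- \frac{1}{8}\right) = -2 - \frac{1}{16} = - \frac{33}{16}$)
$\frac{38087 + 48184}{128 \cdot 83 + h{\left(-28 \right)}} = \frac{38087 + 48184}{128 \cdot 83 - \frac{33}{16}} = \frac{86271}{10624 - \frac{33}{16}} = \frac{86271}{\frac{169951}{16}} = 86271 \cdot \frac{16}{169951} = \frac{1380336}{169951}$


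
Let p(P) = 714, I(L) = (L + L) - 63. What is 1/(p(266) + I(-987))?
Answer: -1/1323 ≈ -0.00075586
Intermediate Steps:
I(L) = -63 + 2*L (I(L) = 2*L - 63 = -63 + 2*L)
1/(p(266) + I(-987)) = 1/(714 + (-63 + 2*(-987))) = 1/(714 + (-63 - 1974)) = 1/(714 - 2037) = 1/(-1323) = -1/1323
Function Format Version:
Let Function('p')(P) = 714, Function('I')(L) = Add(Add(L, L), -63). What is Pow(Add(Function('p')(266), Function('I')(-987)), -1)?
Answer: Rational(-1, 1323) ≈ -0.00075586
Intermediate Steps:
Function('I')(L) = Add(-63, Mul(2, L)) (Function('I')(L) = Add(Mul(2, L), -63) = Add(-63, Mul(2, L)))
Pow(Add(Function('p')(266), Function('I')(-987)), -1) = Pow(Add(714, Add(-63, Mul(2, -987))), -1) = Pow(Add(714, Add(-63, -1974)), -1) = Pow(Add(714, -2037), -1) = Pow(-1323, -1) = Rational(-1, 1323)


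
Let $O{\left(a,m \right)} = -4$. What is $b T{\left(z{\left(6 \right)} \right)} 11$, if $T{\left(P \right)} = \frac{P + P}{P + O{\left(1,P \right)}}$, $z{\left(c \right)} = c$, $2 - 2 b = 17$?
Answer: $-495$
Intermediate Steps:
$b = - \frac{15}{2}$ ($b = 1 - \frac{17}{2} = - \frac{15}{2} \approx -7.5$)
$T{\left(P \right)} = \frac{2 P}{-4 + P}$ ($T{\left(P \right)} = \frac{P + P}{P - 4} = \frac{2 P}{-4 + P}$)
$b T{\left(z{\left(6 \right)} \right)} 11 = - \frac{15 \cdot 2 \cdot 6 \frac{1}{-4 + 6}}{2} \cdot 11 = - \frac{15 \cdot 2 \cdot 6 \cdot \frac{1}{2}}{2} \cdot 11 = \left(- \frac{15}{2}\right) 6 \cdot 11 = \left(-45\right) 11 = -495$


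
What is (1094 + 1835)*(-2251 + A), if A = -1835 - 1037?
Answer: -15005267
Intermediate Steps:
A = -2872
(1094 + 1835)*(-2251 + A) = (1094 + 1835)*(-2251 - 2872) = 2929*(-5123) = -15005267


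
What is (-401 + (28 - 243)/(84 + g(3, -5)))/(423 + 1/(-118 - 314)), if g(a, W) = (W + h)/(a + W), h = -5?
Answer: -15510528/16263415 ≈ -0.95371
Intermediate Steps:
g(a, W) = (-5 + W)/(W + a) (g(a, W) = (W - 5)/(a + W) = (-5 + W)/(W + a))
(-401 + (28 - 243)/(84 + g(3, -5)))/(423 + 1/(-118 - 314)) = (-401 + (28 - 243)/(84 + (-5 - 5)/(-5 + 3)))/(423 + 1/(-118 - 314)) = (-401 - 215/(84 - 10/(-2)))/(423 + 1/(-432)) = (-401 - 215/(84 - ½*(-10)))/(423 - 1/432) = (-401 - 215/(84 + 5))/(182735/432) = (-401 - 215/89)*(432/182735) = -35904/89*432/182735 = -15510528/16263415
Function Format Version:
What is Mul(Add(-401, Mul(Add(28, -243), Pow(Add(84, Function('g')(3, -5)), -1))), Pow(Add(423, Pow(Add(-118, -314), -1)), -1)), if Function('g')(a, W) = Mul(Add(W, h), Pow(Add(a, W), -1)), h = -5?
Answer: Rational(-15510528, 16263415) ≈ -0.95371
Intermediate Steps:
Function('g')(a, W) = Mul(Pow(Add(W, a), -1), Add(-5, W)) (Function('g')(a, W) = Mul(Add(W, -5), Pow(Add(a, W), -1)) = Mul(Add(-5, W), Pow(Add(W, a), -1)) = Mul(Pow(Add(W, a), -1), Add(-5, W)))
Mul(Add(-401, Mul(Add(28, -243), Pow(Add(84, Function('g')(3, -5)), -1))), Pow(Add(423, Pow(Add(-118, -314), -1)), -1)) = Mul(Add(-401, Mul(Add(28, -243), Pow(Add(84, Mul(Pow(Add(-5, 3), -1), Add(-5, -5))), -1))), Pow(Add(423, Pow(Add(-118, -314), -1)), -1)) = Mul(Add(-401, Mul(-215, Pow(Add(84, Mul(Pow(-2, -1), -10)), -1))), Pow(Add(423, Pow(-432, -1)), -1)) = Mul(Add(-401, Mul(-215, Pow(Add(84, Mul(Rational(-1, 2), -10)), -1))), Pow(Add(423, Rational(-1, 432)), -1)) = Mul(Add(-401, Mul(-215, Pow(Add(84, 5), -1))), Pow(Rational(182735, 432), -1)) = Mul(Add(-401, Mul(-215, Pow(89, -1))), Rational(432, 182735)) = Mul(Add(-401, Mul(-215, Rational(1, 89))), Rational(432, 182735)) = Mul(Add(-401, Rational(-215, 89)), Rational(432, 182735)) = Mul(Rational(-35904, 89), Rational(432, 182735)) = Rational(-15510528, 16263415)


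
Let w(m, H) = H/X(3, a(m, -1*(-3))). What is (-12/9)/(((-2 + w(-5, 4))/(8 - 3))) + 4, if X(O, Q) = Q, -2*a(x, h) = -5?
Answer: 62/3 ≈ 20.667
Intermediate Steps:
a(x, h) = 5/2 (a(x, h) = -½*(-5) = 5/2)
w(m, H) = 2*H/5 (w(m, H) = H/(5/2) = H*(⅖) = 2*H/5)
(-12/9)/(((-2 + w(-5, 4))/(8 - 3))) + 4 = (-12/9)/(((-2 + (⅖)*4)/(8 - 3))) + 4 = (-12*⅑)/(((-2 + 8/5)/5)) + 4 = -4/3/(-⅖*⅕) + 4 = -4/3/(-2/25) + 4 = -25/2*(-4/3) + 4 = 50/3 + 4 = 62/3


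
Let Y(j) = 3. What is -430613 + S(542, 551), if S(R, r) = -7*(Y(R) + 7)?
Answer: -430683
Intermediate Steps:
S(R, r) = -70 (S(R, r) = -7*(3 + 7) = -7*10 = -70)
-430613 + S(542, 551) = -430613 - 70 = -430683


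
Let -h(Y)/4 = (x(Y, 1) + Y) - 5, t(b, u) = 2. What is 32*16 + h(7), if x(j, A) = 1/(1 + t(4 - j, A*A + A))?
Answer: 1508/3 ≈ 502.67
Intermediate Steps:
x(j, A) = ⅓ (x(j, A) = 1/(1 + 2) = 1/3 = ⅓)
h(Y) = 56/3 - 4*Y (h(Y) = -4*((⅓ + Y) - 5) = -4*(-14/3 + Y) = 56/3 - 4*Y)
32*16 + h(7) = 32*16 + (56/3 - 4*7) = 512 + (56/3 - 28) = 512 - 28/3 = 1508/3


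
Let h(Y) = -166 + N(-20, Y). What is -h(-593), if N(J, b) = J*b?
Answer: -11694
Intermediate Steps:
h(Y) = -166 - 20*Y
-h(-593) = -(-166 - 20*(-593)) = -(-166 + 11860) = -1*11694 = -11694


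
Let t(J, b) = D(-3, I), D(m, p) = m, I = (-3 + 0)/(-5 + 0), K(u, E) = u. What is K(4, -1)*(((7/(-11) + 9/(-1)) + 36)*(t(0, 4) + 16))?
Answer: 15080/11 ≈ 1370.9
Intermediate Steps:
I = 3/5 (I = -3/(-5) = -3*(-1/5) = 3/5 ≈ 0.60000)
t(J, b) = -3
K(4, -1)*(((7/(-11) + 9/(-1)) + 36)*(t(0, 4) + 16)) = 4*(((7/(-11) + 9/(-1)) + 36)*(-3 + 16)) = 4*(((7*(-1/11) + 9*(-1)) + 36)*13) = 4*(((-7/11 - 9) + 36)*13) = 4*((-106/11 + 36)*13) = 4*((290/11)*13) = 4*(3770/11) = 15080/11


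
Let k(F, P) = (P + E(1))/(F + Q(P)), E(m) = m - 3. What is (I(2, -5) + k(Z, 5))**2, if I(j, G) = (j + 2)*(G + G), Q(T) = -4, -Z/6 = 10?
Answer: 6568969/4096 ≈ 1603.8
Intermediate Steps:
Z = -60 (Z = -6*10 = -60)
I(j, G) = 2*G*(2 + j) (I(j, G) = (2 + j)*(2*G) = 2*G*(2 + j))
E(m) = -3 + m
k(F, P) = (-2 + P)/(-4 + F) (k(F, P) = (P + (-3 + 1))/(F - 4) = (P - 2)/(-4 + F) = (-2 + P)/(-4 + F))
(I(2, -5) + k(Z, 5))**2 = (2*(-5)*(2 + 2) + (-2 + 5)/(-4 - 60))**2 = (2*(-5)*4 + 3/(-64))**2 = (-40 - 1/64*3)**2 = (-40 - 3/64)**2 = (-2563/64)**2 = 6568969/4096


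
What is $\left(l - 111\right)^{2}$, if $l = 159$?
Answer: $2304$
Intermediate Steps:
$\left(l - 111\right)^{2} = \left(159 - 111\right)^{2} = 48^{2} = 2304$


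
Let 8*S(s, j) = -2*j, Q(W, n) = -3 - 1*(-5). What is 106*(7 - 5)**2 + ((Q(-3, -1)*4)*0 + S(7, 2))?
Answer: 847/2 ≈ 423.50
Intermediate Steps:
Q(W, n) = 2 (Q(W, n) = -3 + 5 = 2)
S(s, j) = -j/4 (S(s, j) = (-2*j)/8 = -j/4)
106*(7 - 5)**2 + ((Q(-3, -1)*4)*0 + S(7, 2)) = 106*(7 - 5)**2 + ((2*4)*0 - 1/4*2) = 106*2**2 + (8*0 - 1/2) = 106*4 + (0 - 1/2) = 424 - 1/2 = 847/2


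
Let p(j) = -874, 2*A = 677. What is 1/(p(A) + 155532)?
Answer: 1/154658 ≈ 6.4659e-6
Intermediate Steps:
A = 677/2 (A = (1/2)*677 = 677/2 ≈ 338.50)
1/(p(A) + 155532) = 1/(-874 + 155532) = 1/154658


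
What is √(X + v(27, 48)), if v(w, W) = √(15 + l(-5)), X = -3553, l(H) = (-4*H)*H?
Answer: √(-3553 + I*√85) ≈ 0.07734 + 59.607*I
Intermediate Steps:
l(H) = -4*H²
v(w, W) = I*√85 (v(w, W) = √(15 - 4*(-5)²) = √(15 - 4*25) = √(15 - 100) = √(-85) = I*√85)
√(X + v(27, 48)) = √(-3553 + I*√85)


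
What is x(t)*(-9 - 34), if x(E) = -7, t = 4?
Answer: 301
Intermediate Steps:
x(t)*(-9 - 34) = -7*(-9 - 34) = -7*(-43) = 301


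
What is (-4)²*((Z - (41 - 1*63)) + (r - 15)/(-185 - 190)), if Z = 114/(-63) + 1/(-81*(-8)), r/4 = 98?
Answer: 21757702/70875 ≈ 306.99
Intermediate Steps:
r = 392 (r = 4*98 = 392)
Z = -8201/4536 (Z = 114*(-1/63) - 1/81*(-⅛) = -38/21 + 1/648 = -8201/4536 ≈ -1.8080)
(-4)²*((Z - (41 - 1*63)) + (r - 15)/(-185 - 190)) = (-4)²*((-8201/4536 - (41 - 1*63)) + (392 - 15)/(-185 - 190)) = 16*((-8201/4536 - (41 - 63)) + 377/(-375)) = 16*((-8201/4536 - 1*(-22)) + 377*(-1/375)) = 16*((-8201/4536 + 22) - 377/375) = 16*(91591/4536 - 377/375) = 16*(10878851/567000) = 21757702/70875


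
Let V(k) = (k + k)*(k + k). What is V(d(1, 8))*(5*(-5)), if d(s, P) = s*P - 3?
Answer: -2500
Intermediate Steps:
d(s, P) = -3 + P*s (d(s, P) = P*s - 3 = -3 + P*s)
V(k) = 4*k**2 (V(k) = (2*k)*(2*k) = 4*k**2)
V(d(1, 8))*(5*(-5)) = (4*(-3 + 8*1)**2)*(5*(-5)) = (4*(-3 + 8)**2)*(-25) = (4*5**2)*(-25) = (4*25)*(-25) = 100*(-25) = -2500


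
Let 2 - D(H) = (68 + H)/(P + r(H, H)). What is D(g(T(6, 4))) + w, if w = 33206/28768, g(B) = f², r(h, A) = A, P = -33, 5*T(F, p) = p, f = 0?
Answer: 2475355/474672 ≈ 5.2149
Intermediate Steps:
T(F, p) = p/5
g(B) = 0 (g(B) = 0² = 0)
w = 16603/14384 (w = 33206*(1/28768) = 16603/14384 ≈ 1.1543)
D(H) = 2 - (68 + H)/(-33 + H)
D(g(T(6, 4))) + w = (-134 + 0)/(-33 + 0) + 16603/14384 = -134/(-33) + 16603/14384 = -1/33*(-134) + 16603/14384 = 134/33 + 16603/14384 = 2475355/474672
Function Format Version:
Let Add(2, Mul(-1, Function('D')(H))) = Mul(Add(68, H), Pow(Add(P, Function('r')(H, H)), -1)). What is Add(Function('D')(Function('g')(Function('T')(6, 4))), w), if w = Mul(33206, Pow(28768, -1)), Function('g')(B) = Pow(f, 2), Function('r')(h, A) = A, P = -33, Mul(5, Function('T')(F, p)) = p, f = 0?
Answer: Rational(2475355, 474672) ≈ 5.2149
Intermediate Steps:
Function('T')(F, p) = Mul(Rational(1, 5), p)
Function('g')(B) = 0 (Function('g')(B) = Pow(0, 2) = 0)
w = Rational(16603, 14384) (w = Mul(33206, Rational(1, 28768)) = Rational(16603, 14384) ≈ 1.1543)
Function('D')(H) = Add(2, Mul(-1, Pow(Add(-33, H), -1), Add(68, H))) (Function('D')(H) = Add(2, Mul(-1, Mul(Add(68, H), Pow(Add(-33, H), -1)))) = Add(2, Mul(-1, Mul(Pow(Add(-33, H), -1), Add(68, H)))) = Add(2, Mul(-1, Pow(Add(-33, H), -1), Add(68, H))))
Add(Function('D')(Function('g')(Function('T')(6, 4))), w) = Add(Mul(Pow(Add(-33, 0), -1), Add(-134, 0)), Rational(16603, 14384)) = Add(Mul(Pow(-33, -1), -134), Rational(16603, 14384)) = Add(Mul(Rational(-1, 33), -134), Rational(16603, 14384)) = Add(Rational(134, 33), Rational(16603, 14384)) = Rational(2475355, 474672)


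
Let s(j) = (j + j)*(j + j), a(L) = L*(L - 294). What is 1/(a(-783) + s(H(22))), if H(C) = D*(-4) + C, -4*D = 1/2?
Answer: 1/845316 ≈ 1.1830e-6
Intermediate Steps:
D = -1/8 (D = -1/4/2 = -1/4*1/2 = -1/8 ≈ -0.12500)
H(C) = 1/2 + C (H(C) = -1/8*(-4) + C = 1/2 + C)
a(L) = L*(-294 + L)
s(j) = 4*j**2 (s(j) = (2*j)*(2*j) = 4*j**2)
1/(a(-783) + s(H(22))) = 1/(-783*(-294 - 783) + 4*(1/2 + 22)**2) = 1/(-783*(-1077) + 4*(45/2)**2) = 1/(843291 + 4*(2025/4)) = 1/(843291 + 2025) = 1/845316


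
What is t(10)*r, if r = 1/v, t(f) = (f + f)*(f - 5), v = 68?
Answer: 25/17 ≈ 1.4706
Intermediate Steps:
t(f) = 2*f*(-5 + f) (t(f) = (2*f)*(-5 + f) = 2*f*(-5 + f))
r = 1/68 ≈ 0.014706
t(10)*r = (2*10*(-5 + 10))*(1/68) = (2*10*5)*(1/68) = 100*(1/68) = 25/17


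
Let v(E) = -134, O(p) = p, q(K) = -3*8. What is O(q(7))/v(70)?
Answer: 12/67 ≈ 0.17910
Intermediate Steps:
q(K) = -24
O(q(7))/v(70) = -24/(-134) = -24*(-1/134) = 12/67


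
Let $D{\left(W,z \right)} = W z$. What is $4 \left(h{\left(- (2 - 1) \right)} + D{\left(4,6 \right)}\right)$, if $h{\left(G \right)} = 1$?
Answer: $100$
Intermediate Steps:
$4 \left(h{\left(- (2 - 1) \right)} + D{\left(4,6 \right)}\right) = 4 \left(1 + 4 \cdot 6\right) = 4 \left(1 + 24\right) = 4 \cdot 25 = 100$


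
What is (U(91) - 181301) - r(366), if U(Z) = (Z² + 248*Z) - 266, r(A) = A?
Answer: -151084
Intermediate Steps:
U(Z) = -266 + Z² + 248*Z
(U(91) - 181301) - r(366) = ((-266 + 91² + 248*91) - 181301) - 1*366 = ((-266 + 8281 + 22568) - 181301) - 366 = (30583 - 181301) - 366 = -150718 - 366 = -151084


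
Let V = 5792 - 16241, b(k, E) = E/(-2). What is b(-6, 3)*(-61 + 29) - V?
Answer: 10497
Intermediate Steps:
b(k, E) = -E/2 (b(k, E) = E*(-1/2) = -E/2)
V = -10449
b(-6, 3)*(-61 + 29) - V = (-1/2*3)*(-61 + 29) - 1*(-10449) = -3/2*(-32) + 10449 = 48 + 10449 = 10497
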